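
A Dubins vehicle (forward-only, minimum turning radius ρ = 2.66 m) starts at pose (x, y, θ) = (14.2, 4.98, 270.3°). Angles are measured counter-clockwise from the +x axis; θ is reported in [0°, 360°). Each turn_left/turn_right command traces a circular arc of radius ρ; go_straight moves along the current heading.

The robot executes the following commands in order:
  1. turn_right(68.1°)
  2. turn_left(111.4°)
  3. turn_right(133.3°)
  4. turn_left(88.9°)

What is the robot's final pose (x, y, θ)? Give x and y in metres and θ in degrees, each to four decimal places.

set_pose: (x, y, θ) = (14.2000, 4.9800, 270.3000°), ρ = 2.66
turn_right(68.1°): centre at ρ to the right, rotate −68.1° → (12.5451, 2.5033, 202.2000°)
turn_left(111.4°): centre at ρ to the left, rotate +111.4° → (11.6239, -1.7939, 313.6000°)
turn_right(133.3°): centre at ρ to the right, rotate −133.3° → (9.7115, -6.2883, 180.3000°)
turn_left(88.9°): centre at ρ to the left, rotate +88.9° → (7.0657, -8.9111, 269.2000°)

(7.0657, -8.9111, 269.2000°)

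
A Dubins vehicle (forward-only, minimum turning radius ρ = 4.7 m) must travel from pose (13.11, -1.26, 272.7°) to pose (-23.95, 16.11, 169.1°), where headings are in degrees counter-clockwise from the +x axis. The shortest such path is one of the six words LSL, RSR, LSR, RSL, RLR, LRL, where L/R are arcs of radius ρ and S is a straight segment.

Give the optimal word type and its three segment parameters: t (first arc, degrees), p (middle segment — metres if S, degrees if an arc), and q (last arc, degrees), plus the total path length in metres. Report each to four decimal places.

Let ψ = atan2(Δy, Δx) = atan2(17.37, -37.06) = 154.8875° be the start→goal bearing.
Normalize: d = |goal − start| / ρ = 40.928725/4.7 = 8.708239, α = (θ_start − ψ) mod 360° = 117.8125° = 2.056215 rad, β = (θ_goal − ψ) mod 360° = 14.2125° = 0.248054 rad.
Common terms: sin α = 0.884480, cos α = -0.466579, sin β = 0.245518, cos β = 0.969392, cos(α−β) = -0.235142, d² = 75.833431. Work in radians in the unit-radius frame; every candidate has L = ρ·(t + p + q).
LSL: p² = 2 + d² − 2cos(α−β) + 2d(sin α − sin β) = 89.432173; p = √p² = 9.456858; φ = atan2(cos β − cos α, d + sin α − sin β) = 0.152434 rad; t = (φ − α) mod 2π = 4.379404 rad, q = (β − φ) mod 2π = 0.095620 rad → L = 4.7·(4.379404 + 9.456858 + 0.095620) = 4.7·13.931883 = 65.479849 m
RSR: p² = 2 + d² − 2cos(α−β) + 2d(sin β − sin α) = 67.175259; p = √p² = 8.196051; φ = atan2(cos α − cos β, d − sin α + sin β) = -0.176112 rad; t = (α − φ) mod 2π = 2.232327 rad, q = (φ − β) mod 2π = 5.859019 rad → L = 4.7·(2.232327 + 8.196051 + 5.859019) = 4.7·16.287398 = 76.550770 m
LSR: p² = d² − 2 + 2cos(α−β) + 2d(sin α + sin β) = 93.043728; p = √p² = 9.645918; φ = atan2(−cos α − cos β, d + sin α + sin β) − atan2(−2, p) = 0.153381 rad; t = (φ − α) mod 2π = 4.380351 rad, q = (φ − β) mod 2π = 6.188512 rad → L = 4.7·(4.380351 + 9.645918 + 6.188512) = 4.7·20.214781 = 95.009471 m
RSL: p² = d² − 2 + 2cos(α−β) − 2d(sin α + sin β) = 53.682566; p = √p² = 7.326839; φ = atan2(cos α + cos β, d − sin α − sin β) − atan2(2, p) = -0.200225 rad; t = (α − φ) mod 2π = 2.256440 rad, q = (β − φ) mod 2π = 0.448279 rad → L = 4.7·(2.256440 + 7.326839 + 0.448279) = 4.7·10.031557 = 47.148320 m
RLR: c = (6 − d² + 2cos(α−β) + 2d(sin α − sin β))/8 = -7.396907, |c| > 1 → infeasible
LRL: c = (6 − d² + 2cos(α−β) − 2d(sin α − sin β))/8 = -10.179022, |c| > 1 → infeasible
Shortest: RSL with L = 47.148320 m ≈ 47.1483 m
Convert RSL to answer units (arcs ×180/π): t = 2.256440·180/π = 129.2845°, p = ρ·p = 4.7·7.326839 = 34.4361 m, q = 0.448279·180/π = 25.6845°, L = 47.1483 m.

RSL: t = 129.2845°, p = 34.4361 m, q = 25.6845°, L = 47.1483 m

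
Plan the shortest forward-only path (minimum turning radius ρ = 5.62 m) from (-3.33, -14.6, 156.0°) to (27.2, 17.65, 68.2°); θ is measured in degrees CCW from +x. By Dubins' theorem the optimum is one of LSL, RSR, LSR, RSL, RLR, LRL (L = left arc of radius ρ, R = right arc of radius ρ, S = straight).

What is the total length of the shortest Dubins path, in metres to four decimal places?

Let ψ = atan2(Δy, Δx) = atan2(32.25, 30.53) = 46.5694° be the start→goal bearing.
Normalize: d = |goal − start| / ρ = 44.408821/5.62 = 7.901925, α = (θ_start − ψ) mod 360° = 109.4306° = 1.909925 rad, β = (θ_goal − ψ) mod 360° = 21.6306° = 0.377526 rad.
Common terms: sin α = 0.943045, cos α = -0.332666, sin β = 0.368622, cos β = 0.929579, cos(α−β) = 0.038388, d² = 62.440426. Work in radians in the unit-radius frame; every candidate has L = ρ·(t + p + q).
LSL: p² = 2 + d² − 2cos(α−β) + 2d(sin α − sin β) = 73.441747; p = √p² = 8.569816; φ = atan2(cos β − cos α, d + sin α − sin β) = 0.147827 rad; t = (φ − α) mod 2π = 4.521088 rad, q = (β − φ) mod 2π = 0.229699 rad → L = 5.62·(4.521088 + 8.569816 + 0.229699) = 5.62·13.320602 = 74.861785 m
RSR: p² = 2 + d² − 2cos(α−β) + 2d(sin β − sin α) = 55.285554; p = √p² = 7.435426; φ = atan2(cos α − cos β, d − sin α + sin β) = -0.170587 rad; t = (α − φ) mod 2π = 2.080512 rad, q = (φ − β) mod 2π = 5.735072 rad → L = 5.62·(2.080512 + 7.435426 + 5.735072) = 5.62·15.251010 = 85.710676 m
LSR: p² = d² − 2 + 2cos(α−β) + 2d(sin α + sin β) = 81.246586; p = √p² = 9.013689; φ = atan2(−cos α − cos β, d + sin α + sin β) − atan2(−2, p) = 0.153652 rad; t = (φ − α) mod 2π = 4.526912 rad, q = (φ − β) mod 2π = 6.059311 rad → L = 5.62·(4.526912 + 9.013689 + 6.059311) = 5.62·19.599911 = 110.151502 m
RSL: p² = d² − 2 + 2cos(α−β) − 2d(sin α + sin β) = 39.787817; p = √p² = 6.307759; φ = atan2(cos α + cos β, d − sin α − sin β) − atan2(2, p) = -0.216714 rad; t = (α − φ) mod 2π = 2.126639 rad, q = (β − φ) mod 2π = 0.594240 rad → L = 5.62·(2.126639 + 6.307759 + 0.594240) = 5.62·9.028638 = 50.740943 m
RLR: c = (6 − d² + 2cos(α−β) + 2d(sin α − sin β))/8 = -5.910694, |c| > 1 → infeasible
LRL: c = (6 − d² + 2cos(α−β) − 2d(sin α − sin β))/8 = -8.180218, |c| > 1 → infeasible
Shortest: RSL with L = 50.740943 m ≈ 50.7409 m

50.7409 m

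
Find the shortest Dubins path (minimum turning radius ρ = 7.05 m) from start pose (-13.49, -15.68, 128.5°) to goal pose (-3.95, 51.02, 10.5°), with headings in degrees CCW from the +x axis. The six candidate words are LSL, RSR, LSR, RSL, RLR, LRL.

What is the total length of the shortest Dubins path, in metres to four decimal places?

70.1525 m

Let ψ = atan2(Δy, Δx) = atan2(66.70, 9.54) = 81.8603° be the start→goal bearing.
Normalize: d = |goal − start| / ρ = 67.378792/7.05 = 9.557275, α = (θ_start − ψ) mod 360° = 46.6397° = 0.814017 rad, β = (θ_goal − ψ) mod 360° = 288.6397° = 5.037714 rad.
Common terms: sin α = 0.727051, cos α = 0.686584, sin β = -0.947547, cos β = 0.319616, cos(α−β) = -0.469472, d² = 91.341514. Work in radians in the unit-radius frame; every candidate has L = ρ·(t + p + q).
LSL: p² = 2 + d² − 2cos(α−β) + 2d(sin α − sin β) = 126.289644; p = √p² = 11.237867; φ = atan2(cos β − cos α, d + sin α − sin β) = -0.032660 rad; t = (φ − α) mod 2π = 5.436508 rad, q = (β − φ) mod 2π = 5.070374 rad → L = 7.05·(5.436508 + 11.237867 + 5.070374) = 7.05·21.744749 = 153.300478 m
RSR: p² = 2 + d² − 2cos(α−β) + 2d(sin β − sin α) = 62.271270; p = √p² = 7.891215; φ = atan2(cos α − cos β, d − sin α + sin β) = 0.046520 rad; t = (α − φ) mod 2π = 0.767497 rad, q = (φ − β) mod 2π = 1.291992 rad → L = 7.05·(0.767497 + 7.891215 + 1.291992) = 7.05·9.950703 = 70.152458 m
LSR: p² = d² − 2 + 2cos(α−β) + 2d(sin α + sin β) = 84.187885; p = √p² = 9.175396; φ = atan2(−cos α − cos β, d + sin α + sin β) − atan2(−2, p) = 0.107264 rad; t = (φ − α) mod 2π = 5.576433 rad, q = (φ − β) mod 2π = 1.352736 rad → L = 7.05·(5.576433 + 9.175396 + 1.352736) = 7.05·16.104564 = 113.537179 m
RSL: p² = d² − 2 + 2cos(α−β) − 2d(sin α + sin β) = 92.617257; p = √p² = 9.623786; φ = atan2(cos α + cos β, d − sin α − sin β) − atan2(2, p) = -0.102356 rad; t = (α − φ) mod 2π = 0.916373 rad, q = (β − φ) mod 2π = 5.140069 rad → L = 7.05·(0.916373 + 9.623786 + 5.140069) = 7.05·15.680228 = 110.545608 m
RLR: c = (6 − d² + 2cos(α−β) + 2d(sin α − sin β))/8 = -6.783909, |c| > 1 → infeasible
LRL: c = (6 − d² + 2cos(α−β) − 2d(sin α − sin β))/8 = -14.786205, |c| > 1 → infeasible
Shortest: RSR with L = 70.152458 m ≈ 70.1525 m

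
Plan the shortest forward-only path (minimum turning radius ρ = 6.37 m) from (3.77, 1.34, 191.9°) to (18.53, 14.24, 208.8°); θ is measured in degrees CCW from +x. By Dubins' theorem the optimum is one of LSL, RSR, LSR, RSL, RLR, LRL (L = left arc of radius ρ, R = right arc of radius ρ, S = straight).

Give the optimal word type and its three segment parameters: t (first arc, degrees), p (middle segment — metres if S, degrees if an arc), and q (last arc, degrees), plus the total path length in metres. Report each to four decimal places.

Let ψ = atan2(Δy, Δx) = atan2(12.90, 14.76) = 41.1529° be the start→goal bearing.
Normalize: d = |goal − start| / ρ = 19.602745/6.37 = 3.077354, α = (θ_start − ψ) mod 360° = 150.7471° = 2.631033 rad, β = (θ_goal − ψ) mod 360° = 167.6471° = 2.925993 rad.
Common terms: sin α = 0.488666, cos α = -0.872471, sin β = 0.213933, cos β = -0.976848, cos(α−β) = 0.956814, d² = 9.470107. Work in radians in the unit-radius frame; every candidate has L = ρ·(t + p + q).
LSL: p² = 2 + d² − 2cos(α−β) + 2d(sin α − sin β) = 11.247381; p = √p² = 3.353712; φ = atan2(cos β − cos α, d + sin α − sin β) = -0.031128 rad; t = (φ − α) mod 2π = 3.621025 rad, q = (β − φ) mod 2π = 2.957121 rad → L = 6.37·(3.621025 + 3.353712 + 2.957121) = 6.37·9.931858 = 63.265932 m
RSR: p² = 2 + d² − 2cos(α−β) + 2d(sin β − sin α) = 7.865579; p = √p² = 2.804564; φ = atan2(cos α − cos β, d − sin α + sin β) = 0.037226 rad; t = (α − φ) mod 2π = 2.593807 rad, q = (φ − β) mod 2π = 3.394418 rad → L = 6.37·(2.593807 + 2.804564 + 3.394418) = 6.37·8.792789 = 56.010064 m
LSR: p² = d² − 2 + 2cos(α−β) + 2d(sin α + sin β) = 13.708025; p = √p² = 3.702435; φ = atan2(−cos α − cos β, d + sin α + sin β) − atan2(−2, p) = 0.950282 rad; t = (φ − α) mod 2π = 4.602435 rad, q = (φ − β) mod 2π = 4.307474 rad → L = 6.37·(4.602435 + 3.702435 + 4.307474) = 6.37·12.612344 = 80.340633 m
RSL: p² = d² − 2 + 2cos(α−β) − 2d(sin α + sin β) = 5.059444; p = √p² = 2.249321; φ = atan2(cos α + cos β, d − sin α − sin β) − atan2(2, p) = -1.388435 rad; t = (α − φ) mod 2π = 4.019468 rad, q = (β − φ) mod 2π = 4.314429 rad → L = 6.37·(4.019468 + 2.249321 + 4.314429) = 6.37·10.583218 = 67.415096 m
RLR: c = (6 − d² + 2cos(α−β) + 2d(sin α − sin β))/8 = 0.016803; p = 2π − arccos c = 4.729192 rad; φ = atan2(cos α − cos β, d − sin α + sin β) = 0.037226 rad; t = (α − φ + p/2) mod 2π = 4.958403 rad, q = (α − β − t + p) mod 2π = 5.759014 rad → L = 6.37·(4.958403 + 4.729192 + 5.759014) = 6.37·15.446609 = 98.394902 m
LRL: c = (6 − d² + 2cos(α−β) − 2d(sin α − sin β))/8 = -0.405923; p = 2π − arccos c = 4.294401 rad; φ = atan2(cos β − cos α, d + sin α − sin β) = -0.031128 rad; t = (φ − α + p/2) mod 2π = 5.768225 rad, q = (β − α − t + p) mod 2π = 5.104322 rad → L = 6.37·(5.768225 + 4.294401 + 5.104322) = 6.37·15.166948 = 96.613456 m
Shortest: RSR with L = 56.010064 m ≈ 56.0101 m
Convert RSR to answer units (arcs ×180/π): t = 2.593807·180/π = 148.6142°, p = ρ·p = 6.37·2.804564 = 17.8651 m, q = 3.394418·180/π = 194.4858°, L = 56.0101 m.

RSR: t = 148.6142°, p = 17.8651 m, q = 194.4858°, L = 56.0101 m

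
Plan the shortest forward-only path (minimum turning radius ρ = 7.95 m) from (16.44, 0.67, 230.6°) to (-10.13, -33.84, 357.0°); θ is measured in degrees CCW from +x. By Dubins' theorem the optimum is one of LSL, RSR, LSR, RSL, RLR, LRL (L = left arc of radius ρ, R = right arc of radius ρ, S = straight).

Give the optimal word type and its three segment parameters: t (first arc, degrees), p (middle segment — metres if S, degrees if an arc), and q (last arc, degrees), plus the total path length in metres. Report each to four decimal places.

Let ψ = atan2(Δy, Δx) = atan2(-34.51, -26.57) = -127.5935° be the start→goal bearing.
Normalize: d = |goal − start| / ρ = 43.553473/7.95 = 5.478424, α = (θ_start − ψ) mod 360° = 358.1935° = 6.251655 rad, β = (θ_goal − ψ) mod 360° = 124.5935° = 2.174566 rad.
Common terms: sin α = -0.031525, cos α = 0.999503, sin β = 0.823201, cos β = -0.567750, cos(α−β) = -0.593419, d² = 30.013132. Work in radians in the unit-radius frame; every candidate has L = ρ·(t + p + q).
LSL: p² = 2 + d² − 2cos(α−β) + 2d(sin α − sin β) = 23.834866; p = √p² = 4.882096; φ = atan2(cos β − cos α, d + sin α − sin β) = -0.326807 rad; t = (φ − α) mod 2π = 5.987909 rad, q = (β − φ) mod 2π = 2.501373 rad → L = 7.95·(5.987909 + 4.882096 + 2.501373) = 7.95·13.371378 = 106.302454 m
RSR: p² = 2 + d² − 2cos(α−β) + 2d(sin β − sin α) = 42.565075; p = √p² = 6.524191; φ = atan2(cos α − cos β, d − sin α + sin β) = 0.242594 rad; t = (α − φ) mod 2π = 6.009061 rad, q = (φ − β) mod 2π = 4.351214 rad → L = 7.95·(6.009061 + 6.524191 + 4.351214) = 7.95·16.884466 = 134.231504 m
LSR: p² = d² − 2 + 2cos(α−β) + 2d(sin α + sin β) = 35.500572; p = √p² = 5.958236; φ = atan2(−cos α − cos β, d + sin α + sin β) − atan2(−2, p) = 0.255101 rad; t = (φ − α) mod 2π = 0.286632 rad, q = (φ − β) mod 2π = 4.363721 rad → L = 7.95·(0.286632 + 5.958236 + 4.363721) = 7.95·10.608588 = 84.338273 m
RSL: p² = d² − 2 + 2cos(α−β) − 2d(sin α + sin β) = 18.152017; p = √p² = 4.260518; φ = atan2(cos α + cos β, d − sin α − sin β) − atan2(2, p) = -0.347028 rad; t = (α − φ) mod 2π = 0.315498 rad, q = (β − φ) mod 2π = 2.521594 rad → L = 7.95·(0.315498 + 4.260518 + 2.521594) = 7.95·7.097611 = 56.426005 m
RLR: c = (6 − d² + 2cos(α−β) + 2d(sin α − sin β))/8 = -4.320634, |c| > 1 → infeasible
LRL: c = (6 − d² + 2cos(α−β) − 2d(sin α − sin β))/8 = -1.979358, |c| > 1 → infeasible
Shortest: RSL with L = 56.426005 m ≈ 56.4260 m
Convert RSL to answer units (arcs ×180/π): t = 0.315498·180/π = 18.0767°, p = ρ·p = 7.95·4.260518 = 33.8711 m, q = 2.521594·180/π = 144.4767°, L = 56.4260 m.

RSL: t = 18.0767°, p = 33.8711 m, q = 144.4767°, L = 56.4260 m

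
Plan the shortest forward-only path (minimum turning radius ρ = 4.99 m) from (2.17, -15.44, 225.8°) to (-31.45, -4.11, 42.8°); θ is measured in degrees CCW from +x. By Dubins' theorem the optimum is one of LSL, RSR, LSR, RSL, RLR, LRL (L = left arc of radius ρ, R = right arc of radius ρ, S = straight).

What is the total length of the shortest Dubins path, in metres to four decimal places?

42.9173 m

Let ψ = atan2(Δy, Δx) = atan2(11.33, -33.62) = 161.3761° be the start→goal bearing.
Normalize: d = |goal − start| / ρ = 35.477786/4.99 = 7.109777, α = (θ_start − ψ) mod 360° = 64.4239° = 1.124409 rad, β = (θ_goal − ψ) mod 360° = 241.4239° = 4.213642 rad.
Common terms: sin α = 0.902013, cos α = 0.431709, sin β = -0.878183, cos β = -0.478325, cos(α−β) = -0.998630, d² = 50.548926. Work in radians in the unit-radius frame; every candidate has L = ρ·(t + p + q).
LSL: p² = 2 + d² − 2cos(α−β) + 2d(sin α − sin β) = 79.859768; p = √p² = 8.936429; φ = atan2(cos β − cos α, d + sin α − sin β) = -0.102011 rad; t = (φ − α) mod 2π = 5.056765 rad, q = (β − φ) mod 2π = 4.315653 rad → L = 4.99·(5.056765 + 8.936429 + 4.315653) = 4.99·18.308847 = 91.361148 m
RSR: p² = 2 + d² − 2cos(α−β) + 2d(sin β − sin α) = 29.232601; p = √p² = 5.406718; φ = atan2(cos α − cos β, d − sin α + sin β) = 0.169121 rad; t = (α − φ) mod 2π = 0.955289 rad, q = (φ − β) mod 2π = 2.238664 rad → L = 4.99·(0.955289 + 5.406718 + 2.238664) = 4.99·8.600671 = 42.917347 m
LSR: p² = d² − 2 + 2cos(α−β) + 2d(sin α + sin β) = 46.890520; p = √p² = 6.847665; φ = atan2(−cos α − cos β, d + sin α + sin β) − atan2(−2, p) = 0.290701 rad; t = (φ − α) mod 2π = 5.449477 rad, q = (φ − β) mod 2π = 2.360244 rad → L = 4.99·(5.449477 + 6.847665 + 2.360244) = 4.99·14.657386 = 73.140356 m
RSL: p² = d² − 2 + 2cos(α−β) − 2d(sin α + sin β) = 46.212813; p = √p² = 6.798001; φ = atan2(cos α + cos β, d − sin α − sin β) − atan2(2, p) = -0.292710 rad; t = (α − φ) mod 2π = 1.417119 rad, q = (β − φ) mod 2π = 4.506352 rad → L = 4.99·(1.417119 + 6.798001 + 4.506352) = 4.99·12.721471 = 63.480142 m
RLR: c = (6 − d² + 2cos(α−β) + 2d(sin α − sin β))/8 = -2.654075, |c| > 1 → infeasible
LRL: c = (6 − d² + 2cos(α−β) − 2d(sin α − sin β))/8 = -8.982471, |c| > 1 → infeasible
Shortest: RSR with L = 42.917347 m ≈ 42.9173 m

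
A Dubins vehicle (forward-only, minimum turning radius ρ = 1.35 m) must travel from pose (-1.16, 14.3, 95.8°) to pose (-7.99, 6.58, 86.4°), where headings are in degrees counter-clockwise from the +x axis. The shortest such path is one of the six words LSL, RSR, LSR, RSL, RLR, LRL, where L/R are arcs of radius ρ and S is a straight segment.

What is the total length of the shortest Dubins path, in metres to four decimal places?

Let ψ = atan2(Δy, Δx) = atan2(-7.72, -6.83) = -131.4997° be the start→goal bearing.
Normalize: d = |goal − start| / ρ = 10.307633/1.35 = 7.635284, α = (θ_start − ψ) mod 360° = 227.2997° = 3.967128 rad, β = (θ_goal − ψ) mod 360° = 217.8997° = 3.803067 rad.
Common terms: sin α = -0.734911, cos α = -0.678164, sin β = -0.614281, cos β = -0.789088, cos(α−β) = 0.986572, d² = 58.297558. Work in radians in the unit-radius frame; every candidate has L = ρ·(t + p + q).
LSL: p² = 2 + d² − 2cos(α−β) + 2d(sin α − sin β) = 56.482325; p = √p² = 7.515472; φ = atan2(cos β − cos α, d + sin α − sin β) = -0.014760 rad; t = (φ − α) mod 2π = 2.301298 rad, q = (β − φ) mod 2π = 3.817827 rad → L = 1.35·(2.301298 + 7.515472 + 3.817827) = 1.35·13.634597 = 18.406706 m
RSR: p² = 2 + d² − 2cos(α−β) + 2d(sin β − sin α) = 60.166503; p = √p² = 7.756707; φ = atan2(cos α − cos β, d − sin α + sin β) = 0.014301 rad; t = (α − φ) mod 2π = 3.952827 rad, q = (φ − β) mod 2π = 2.494419 rad → L = 1.35·(3.952827 + 7.756707 + 2.494419) = 1.35·14.203953 = 19.175337 m
LSR: p² = d² − 2 + 2cos(α−β) + 2d(sin α + sin β) = 37.667785; p = √p² = 6.137409; φ = atan2(−cos α − cos β, d + sin α + sin β) − atan2(−2, p) = 0.544326 rad; t = (φ − α) mod 2π = 2.860383 rad, q = (φ − β) mod 2π = 3.024444 rad → L = 1.35·(2.860383 + 6.137409 + 3.024444) = 1.35·12.022237 = 16.230019 m
RSL: p² = d² − 2 + 2cos(α−β) − 2d(sin α + sin β) = 78.873621; p = √p² = 8.881082; φ = atan2(cos α + cos β, d − sin α − sin β) − atan2(2, p) = -0.383383 rad; t = (α − φ) mod 2π = 4.350511 rad, q = (β − φ) mod 2π = 4.186450 rad → L = 1.35·(4.350511 + 8.881082 + 4.186450) = 1.35·17.418043 = 23.514358 m
RLR: c = (6 − d² + 2cos(α−β) + 2d(sin α − sin β))/8 = -6.520813, |c| > 1 → infeasible
LRL: c = (6 − d² + 2cos(α−β) − 2d(sin α − sin β))/8 = -6.060291, |c| > 1 → infeasible
Shortest: LSR with L = 16.230019 m ≈ 16.2300 m

16.2300 m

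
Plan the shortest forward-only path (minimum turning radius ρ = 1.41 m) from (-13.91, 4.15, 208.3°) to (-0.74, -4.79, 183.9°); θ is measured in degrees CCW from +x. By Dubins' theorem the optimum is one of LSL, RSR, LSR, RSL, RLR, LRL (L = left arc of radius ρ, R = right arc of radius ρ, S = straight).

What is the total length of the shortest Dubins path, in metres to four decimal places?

20.9400 m

Let ψ = atan2(Δy, Δx) = atan2(-8.94, 13.17) = -34.1693° be the start→goal bearing.
Normalize: d = |goal − start| / ρ = 15.917679/1.41 = 11.289134, α = (θ_start − ψ) mod 360° = 242.4693° = 4.231887 rad, β = (θ_goal − ψ) mod 360° = 218.0693° = 3.806027 rad.
Common terms: sin α = -0.886763, cos α = -0.462224, sin β = -0.616614, cos β = -0.787266, cos(α−β) = 0.910684, d² = 127.444545. Work in radians in the unit-radius frame; every candidate has L = ρ·(t + p + q).
LSL: p² = 2 + d² − 2cos(α−β) + 2d(sin α − sin β) = 121.523674; p = √p² = 11.023778; φ = atan2(cos β − cos α, d + sin α − sin β) = -0.029490 rad; t = (φ − α) mod 2π = 2.021808 rad, q = (β − φ) mod 2π = 3.835516 rad → L = 1.41·(2.021808 + 11.023778 + 3.835516) = 1.41·16.881103 = 23.802355 m
RSR: p² = 2 + d² − 2cos(α−β) + 2d(sin β − sin α) = 133.722682; p = √p² = 11.563852; φ = atan2(cos α − cos β, d − sin α + sin β) = 0.028112 rad; t = (α − φ) mod 2π = 4.203775 rad, q = (φ − β) mod 2π = 2.505271 rad → L = 1.41·(4.203775 + 11.563852 + 2.505271) = 1.41·18.272898 = 25.764786 m
LSR: p² = d² − 2 + 2cos(α−β) + 2d(sin α + sin β) = 93.322270; p = √p² = 9.660345; φ = atan2(−cos α − cos β, d + sin α + sin β) − atan2(−2, p) = 0.331145 rad; t = (φ − α) mod 2π = 2.382443 rad, q = (φ − β) mod 2π = 2.808304 rad → L = 1.41·(2.382443 + 9.660345 + 2.808304) = 1.41·14.851092 = 20.940040 m
RSL: p² = d² − 2 + 2cos(α−β) − 2d(sin α + sin β) = 161.209555; p = √p² = 12.696832; φ = atan2(cos α + cos β, d − sin α − sin β) − atan2(2, p) = -0.253601 rad; t = (α − φ) mod 2π = 4.485488 rad, q = (β − φ) mod 2π = 4.059627 rad → L = 1.41·(4.485488 + 12.696832 + 4.059627) = 1.41·21.241947 = 29.951146 m
RLR: c = (6 − d² + 2cos(α−β) + 2d(sin α − sin β))/8 = -15.715335, |c| > 1 → infeasible
LRL: c = (6 − d² + 2cos(α−β) − 2d(sin α − sin β))/8 = -14.190459, |c| > 1 → infeasible
Shortest: LSR with L = 20.940040 m ≈ 20.9400 m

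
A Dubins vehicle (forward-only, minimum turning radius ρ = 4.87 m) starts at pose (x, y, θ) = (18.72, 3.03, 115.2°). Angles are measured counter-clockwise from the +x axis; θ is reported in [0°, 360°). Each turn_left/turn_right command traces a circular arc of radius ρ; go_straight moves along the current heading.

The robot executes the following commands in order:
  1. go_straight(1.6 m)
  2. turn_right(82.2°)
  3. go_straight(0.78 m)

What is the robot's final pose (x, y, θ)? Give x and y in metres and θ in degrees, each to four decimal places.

(20.4470, 11.0604, 33.0000°)

set_pose: (x, y, θ) = (18.7200, 3.0300, 115.2000°), ρ = 4.87
go_straight(1.6): x += 1.6·cos θ, y += 1.6·sin θ → (18.0388, 4.4777, 115.2000°)
turn_right(82.2°): centre at ρ to the right, rotate −82.2° → (19.7929, 10.6356, 33.0000°)
go_straight(0.78): x += 0.78·cos θ, y += 0.78·sin θ → (20.4470, 11.0604, 33.0000°)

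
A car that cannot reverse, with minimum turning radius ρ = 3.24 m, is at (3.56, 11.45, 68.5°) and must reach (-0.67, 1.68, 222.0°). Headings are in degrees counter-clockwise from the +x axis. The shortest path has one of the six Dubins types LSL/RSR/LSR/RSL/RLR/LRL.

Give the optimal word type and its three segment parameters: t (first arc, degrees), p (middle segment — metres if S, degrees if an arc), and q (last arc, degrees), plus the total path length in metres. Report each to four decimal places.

RSL: t = 215.6547°, p = 10.2259 m, q = 9.1547°, L = 22.9385 m

Let ψ = atan2(Δy, Δx) = atan2(-9.77, -4.23) = -113.4106° be the start→goal bearing.
Normalize: d = |goal − start| / ρ = 10.646398/3.24 = 3.285925, α = (θ_start − ψ) mod 360° = 181.9106° = 3.174939 rad, β = (θ_goal − ψ) mod 360° = 335.4106° = 5.854019 rad.
Common terms: sin α = -0.033340, cos α = -0.999444, sin β = -0.416113, cos β = 0.909313, cos(α−β) = -0.894934, d² = 10.797306. Work in radians in the unit-radius frame; every candidate has L = ρ·(t + p + q).
LSL: p² = 2 + d² − 2cos(α−β) + 2d(sin α − sin β) = 17.102701; p = √p² = 4.135541; φ = atan2(cos β − cos α, d + sin α − sin β) = 0.479741 rad; t = (φ − α) mod 2π = 3.587988 rad, q = (β − φ) mod 2π = 5.374278 rad → L = 3.24·(3.587988 + 4.135541 + 5.374278) = 3.24·13.097807 = 42.436895 m
RSR: p² = 2 + d² − 2cos(α−β) + 2d(sin β − sin α) = 12.071648; p = √p² = 3.474428; φ = atan2(cos α − cos β, d − sin α + sin β) = -0.581614 rad; t = (α − φ) mod 2π = 3.756552 rad, q = (φ − β) mod 2π = 6.130738 rad → L = 3.24·(3.756552 + 3.474428 + 6.130738) = 3.24·13.361718 = 43.291966 m
LSR: p² = d² − 2 + 2cos(α−β) + 2d(sin α + sin β) = 4.053702; p = √p² = 2.013381; φ = atan2(−cos α − cos β, d + sin α + sin β) − atan2(−2, p) = 0.813829 rad; t = (φ − α) mod 2π = 3.922076 rad, q = (φ − β) mod 2π = 1.242995 rad → L = 3.24·(3.922076 + 2.013381 + 1.242995) = 3.24·7.178452 = 23.258184 m
RSL: p² = d² − 2 + 2cos(α−β) − 2d(sin α + sin β) = 9.961173; p = √p² = 3.156133; φ = atan2(cos α + cos β, d − sin α − sin β) − atan2(2, p) = -0.588946 rad; t = (α − φ) mod 2π = 3.763885 rad, q = (β − φ) mod 2π = 0.159780 rad → L = 3.24·(3.763885 + 3.156133 + 0.159780) = 3.24·7.079797 = 22.938543 m
RLR: c = (6 − d² + 2cos(α−β) + 2d(sin α − sin β))/8 = -0.508956; p = 2π − arccos c = 4.178417 rad; φ = atan2(cos α − cos β, d − sin α + sin β) = -0.581614 rad; t = (α − φ + p/2) mod 2π = 5.845761 rad, q = (α − β − t + p) mod 2π = 1.936761 rad → L = 3.24·(5.845761 + 4.178417 + 1.936761) = 3.24·11.960940 = 38.753445 m
LRL: c = (6 − d² + 2cos(α−β) − 2d(sin α − sin β))/8 = -1.137838, |c| > 1 → infeasible
Shortest: RSL with L = 22.938543 m ≈ 22.9385 m
Convert RSL to answer units (arcs ×180/π): t = 3.763885·180/π = 215.6547°, p = ρ·p = 3.24·3.156133 = 10.2259 m, q = 0.159780·180/π = 9.1547°, L = 22.9385 m.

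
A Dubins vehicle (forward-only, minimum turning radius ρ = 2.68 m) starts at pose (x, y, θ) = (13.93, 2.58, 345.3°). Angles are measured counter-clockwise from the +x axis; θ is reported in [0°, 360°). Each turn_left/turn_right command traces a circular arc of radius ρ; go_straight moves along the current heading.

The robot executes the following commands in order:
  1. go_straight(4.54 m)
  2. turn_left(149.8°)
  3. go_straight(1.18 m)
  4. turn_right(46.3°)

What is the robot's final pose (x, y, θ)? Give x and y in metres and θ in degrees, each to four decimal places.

(19.2697, 8.7060, 88.8000°)

set_pose: (x, y, θ) = (13.9300, 2.5800, 345.3000°), ρ = 2.68
go_straight(4.54): x += 4.54·cos θ, y += 4.54·sin θ → (18.3214, 1.4279, 345.3000°)
turn_left(149.8°): centre at ρ to the left, rotate +149.8° → (20.8932, 5.9186, 495.1000° ≡ 135.1000°)
go_straight(1.18): x += 1.18·cos θ, y += 1.18·sin θ → (20.0574, 6.7515, 135.1000°)
turn_right(46.3°): centre at ρ to the right, rotate −46.3° → (19.2697, 8.7060, 88.8000°)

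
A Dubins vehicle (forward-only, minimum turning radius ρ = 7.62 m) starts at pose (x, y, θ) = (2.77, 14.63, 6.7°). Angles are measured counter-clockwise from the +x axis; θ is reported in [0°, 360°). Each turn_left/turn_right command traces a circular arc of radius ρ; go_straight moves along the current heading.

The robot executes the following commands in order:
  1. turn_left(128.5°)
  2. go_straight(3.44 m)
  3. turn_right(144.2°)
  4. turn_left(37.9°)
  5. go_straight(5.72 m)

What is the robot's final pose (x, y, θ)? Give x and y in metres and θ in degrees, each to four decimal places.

set_pose: (x, y, θ) = (2.7700, 14.6300, 6.7000°), ρ = 7.62
turn_left(128.5°): centre at ρ to the left, rotate +128.5° → (7.2503, 27.6049, 135.2000°)
go_straight(3.44): x += 3.44·cos θ, y += 3.44·sin θ → (4.8094, 30.0288, 135.2000°)
turn_right(144.2°): centre at ρ to the right, rotate −144.2° → (11.3707, 42.9619, -9.0000° ≡ 351.0000°)
turn_left(37.9°): centre at ρ to the left, rotate +37.9° → (16.2453, 43.8171, 388.9000° ≡ 28.9000°)
go_straight(5.72): x += 5.72·cos θ, y += 5.72·sin θ → (21.2530, 46.5815, 28.9000°)

(21.2530, 46.5815, 28.9000°)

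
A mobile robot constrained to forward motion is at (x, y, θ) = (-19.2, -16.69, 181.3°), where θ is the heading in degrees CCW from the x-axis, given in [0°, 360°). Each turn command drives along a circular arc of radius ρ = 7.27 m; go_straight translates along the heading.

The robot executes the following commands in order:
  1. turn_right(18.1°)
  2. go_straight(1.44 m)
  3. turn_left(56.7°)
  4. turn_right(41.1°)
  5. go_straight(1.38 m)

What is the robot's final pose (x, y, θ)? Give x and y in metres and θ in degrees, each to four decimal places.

set_pose: (x, y, θ) = (-19.2000, -16.6900, 181.3000°), ρ = 7.27
turn_right(18.1°): centre at ρ to the right, rotate −18.1° → (-21.4662, -16.3816, 163.2000°)
go_straight(1.44): x += 1.44·cos θ, y += 1.44·sin θ → (-22.8447, -15.9654, 163.2000°)
turn_left(56.7°): centre at ρ to the left, rotate +56.7° → (-29.6093, -17.3478, 219.9000°)
turn_right(41.1°): centre at ρ to the right, rotate −41.1° → (-34.4249, -19.0389, 178.8000°)
go_straight(1.38): x += 1.38·cos θ, y += 1.38·sin θ → (-35.8046, -19.0100, 178.8000°)

(-35.8046, -19.0100, 178.8000°)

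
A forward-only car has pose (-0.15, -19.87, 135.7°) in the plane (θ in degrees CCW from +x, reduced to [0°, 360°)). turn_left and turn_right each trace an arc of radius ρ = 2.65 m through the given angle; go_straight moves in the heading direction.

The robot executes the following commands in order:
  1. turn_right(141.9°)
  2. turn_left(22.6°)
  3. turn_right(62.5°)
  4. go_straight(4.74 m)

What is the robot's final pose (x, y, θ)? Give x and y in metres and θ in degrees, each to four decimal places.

(8.9658, -19.3667, 313.9000°)

set_pose: (x, y, θ) = (-0.1500, -19.8700, 135.7000°), ρ = 2.65
turn_right(141.9°): centre at ρ to the right, rotate −141.9° → (1.9870, -15.3389, -6.2000° ≡ 353.8000°)
turn_left(22.6°): centre at ρ to the left, rotate +22.6° → (3.0214, -15.2466, 376.4000° ≡ 16.4000°)
turn_right(62.5°): centre at ρ to the right, rotate −62.5° → (5.6791, -15.9513, -46.1000° ≡ 313.9000°)
go_straight(4.74): x += 4.74·cos θ, y += 4.74·sin θ → (8.9658, -19.3667, 313.9000°)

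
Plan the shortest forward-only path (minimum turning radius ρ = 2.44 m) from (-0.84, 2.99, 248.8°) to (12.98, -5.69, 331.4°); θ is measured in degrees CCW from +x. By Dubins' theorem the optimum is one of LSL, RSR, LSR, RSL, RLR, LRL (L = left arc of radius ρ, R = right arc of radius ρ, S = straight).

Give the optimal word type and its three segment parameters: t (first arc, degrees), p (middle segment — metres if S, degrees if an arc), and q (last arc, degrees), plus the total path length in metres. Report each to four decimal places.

Let ψ = atan2(Δy, Δx) = atan2(-8.68, 13.82) = -32.1319° be the start→goal bearing.
Normalize: d = |goal − start| / ρ = 16.319767/2.44 = 6.688429, α = (θ_start − ψ) mod 360° = 280.9319° = 4.903187 rad, β = (θ_goal − ψ) mod 360° = 3.5319° = 0.061644 rad.
Common terms: sin α = -0.981853, cos α = 0.189642, sin β = 0.061604, cos β = 0.998101, cos(α−β) = 0.128796, d² = 44.735085. Work in radians in the unit-radius frame; every candidate has L = ρ·(t + p + q).
LSL: p² = 2 + d² − 2cos(α−β) + 2d(sin α − sin β) = 32.519307; p = √p² = 5.702570; φ = atan2(cos β − cos α, d + sin α − sin β) = 0.142250 rad; t = (φ − α) mod 2π = 1.522249 rad, q = (β − φ) mod 2π = 6.202579 rad → L = 2.44·(1.522249 + 5.702570 + 6.202579) = 2.44·13.427398 = 32.762850 m
RSR: p² = 2 + d² − 2cos(α−β) + 2d(sin β − sin α) = 60.435679; p = √p² = 7.774039; φ = atan2(cos α − cos β, d − sin α + sin β) = -0.104183 rad; t = (α − φ) mod 2π = 5.007370 rad, q = (φ − β) mod 2π = 6.117359 rad → L = 2.44·(5.007370 + 7.774039 + 6.117359) = 2.44·18.898767 = 46.112993 m
LSR: p² = d² − 2 + 2cos(α−β) + 2d(sin α + sin β) = 30.682639; p = √p² = 5.539191; φ = atan2(−cos α − cos β, d + sin α + sin β) − atan2(−2, p) = 0.143422 rad; t = (φ − α) mod 2π = 1.523421 rad, q = (φ − β) mod 2π = 0.081779 rad → L = 2.44·(1.523421 + 5.539191 + 0.081779) = 2.44·7.144391 = 17.432313 m
RSL: p² = d² − 2 + 2cos(α−β) − 2d(sin α + sin β) = 55.302713; p = √p² = 7.436579; φ = atan2(cos α + cos β, d − sin α − sin β) − atan2(2, p) = -0.107870 rad; t = (α − φ) mod 2π = 5.011057 rad, q = (β − φ) mod 2π = 0.169514 rad → L = 2.44·(5.011057 + 7.436579 + 0.169514) = 2.44·12.617151 = 30.785848 m
RLR: c = (6 − d² + 2cos(α−β) + 2d(sin α − sin β))/8 = -6.554460, |c| > 1 → infeasible
LRL: c = (6 − d² + 2cos(α−β) − 2d(sin α − sin β))/8 = -3.064913, |c| > 1 → infeasible
Shortest: LSR with L = 17.432313 m ≈ 17.4323 m
Convert LSR to answer units (arcs ×180/π): t = 1.523421·180/π = 87.2856°, p = ρ·p = 2.44·5.539191 = 13.5156 m, q = 0.081779·180/π = 4.6856°, L = 17.4323 m.

LSR: t = 87.2856°, p = 13.5156 m, q = 4.6856°, L = 17.4323 m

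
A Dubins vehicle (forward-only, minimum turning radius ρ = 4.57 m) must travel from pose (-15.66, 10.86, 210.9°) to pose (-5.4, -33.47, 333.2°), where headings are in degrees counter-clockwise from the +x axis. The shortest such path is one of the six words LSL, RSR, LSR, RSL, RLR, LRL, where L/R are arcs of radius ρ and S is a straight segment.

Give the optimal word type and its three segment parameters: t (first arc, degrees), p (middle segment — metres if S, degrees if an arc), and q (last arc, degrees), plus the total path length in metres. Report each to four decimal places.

LSL: t = 74.4513°, p = 37.6737 m, q = 47.8487°, L = 47.4285 m

Let ψ = atan2(Δy, Δx) = atan2(-44.33, 10.26) = -76.9686° be the start→goal bearing.
Normalize: d = |goal − start| / ρ = 45.501830/4.57 = 9.956637, α = (θ_start − ψ) mod 360° = 287.8686° = 5.024254 rad, β = (θ_goal − ψ) mod 360° = 50.1686° = 0.875607 rad.
Common terms: sin α = -0.951763, cos α = 0.306835, sin β = 0.767932, cos β = 0.640531, cos(α−β) = -0.534352, d² = 99.134614. Work in radians in the unit-radius frame; every candidate has L = ρ·(t + p + q).
LSL: p² = 2 + d² − 2cos(α−β) + 2d(sin α − sin β) = 67.958559; p = √p² = 8.243698; φ = atan2(cos β − cos α, d + sin α − sin β) = 0.040490 rad; t = (φ − α) mod 2π = 1.299421 rad, q = (β − φ) mod 2π = 0.835117 rad → L = 4.57·(1.299421 + 8.243698 + 0.835117) = 4.57·10.378236 = 47.428538 m
RSR: p² = 2 + d² − 2cos(α−β) + 2d(sin β − sin α) = 136.448079; p = √p² = 11.681099; φ = atan2(cos α − cos β, d − sin α + sin β) = -0.028571 rad; t = (α − φ) mod 2π = 5.052826 rad, q = (φ − β) mod 2π = 5.379007 rad → L = 4.57·(5.052826 + 11.681099 + 5.379007) = 4.57·22.112932 = 101.056100 m
LSR: p² = d² − 2 + 2cos(α−β) + 2d(sin α + sin β) = 92.405242; p = √p² = 9.612765; φ = atan2(−cos α − cos β, d + sin α + sin β) − atan2(−2, p) = 0.108493 rad; t = (φ − α) mod 2π = 1.367424 rad, q = (φ − β) mod 2π = 5.516072 rad → L = 4.57·(1.367424 + 9.612765 + 5.516072) = 4.57·16.496260 = 75.387910 m
RSL: p² = d² − 2 + 2cos(α−β) − 2d(sin α + sin β) = 99.726577; p = √p² = 9.986319; φ = atan2(cos α + cos β, d − sin α − sin β) − atan2(2, p) = -0.104505 rad; t = (α − φ) mod 2π = 5.128760 rad, q = (β − φ) mod 2π = 0.980112 rad → L = 4.57·(5.128760 + 9.986319 + 0.980112) = 4.57·16.095191 = 73.555023 m
RLR: c = (6 − d² + 2cos(α−β) + 2d(sin α − sin β))/8 = -16.056010, |c| > 1 → infeasible
LRL: c = (6 − d² + 2cos(α−β) − 2d(sin α − sin β))/8 = -7.494820, |c| > 1 → infeasible
Shortest: LSL with L = 47.428538 m ≈ 47.4285 m
Convert LSL to answer units (arcs ×180/π): t = 1.299421·180/π = 74.4513°, p = ρ·p = 4.57·8.243698 = 37.6737 m, q = 0.835117·180/π = 47.8487°, L = 47.4285 m.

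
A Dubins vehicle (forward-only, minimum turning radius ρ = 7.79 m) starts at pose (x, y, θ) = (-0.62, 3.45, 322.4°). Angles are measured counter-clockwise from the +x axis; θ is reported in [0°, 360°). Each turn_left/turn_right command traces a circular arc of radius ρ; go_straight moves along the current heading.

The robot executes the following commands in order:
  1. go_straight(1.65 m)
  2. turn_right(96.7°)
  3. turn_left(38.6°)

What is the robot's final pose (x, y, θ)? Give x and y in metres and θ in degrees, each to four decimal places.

set_pose: (x, y, θ) = (-0.6200, 3.4500, 322.4000°), ρ = 7.79
go_straight(1.65): x += 1.65·cos θ, y += 1.65·sin θ → (0.6873, 2.4433, 322.4000°)
turn_right(96.7°): centre at ρ to the right, rotate −96.7° → (1.5095, -9.1693, 225.7000°)
turn_left(38.6°): centre at ρ to the left, rotate +38.6° → (-0.6667, -13.8363, 264.3000°)

(-0.6667, -13.8363, 264.3000°)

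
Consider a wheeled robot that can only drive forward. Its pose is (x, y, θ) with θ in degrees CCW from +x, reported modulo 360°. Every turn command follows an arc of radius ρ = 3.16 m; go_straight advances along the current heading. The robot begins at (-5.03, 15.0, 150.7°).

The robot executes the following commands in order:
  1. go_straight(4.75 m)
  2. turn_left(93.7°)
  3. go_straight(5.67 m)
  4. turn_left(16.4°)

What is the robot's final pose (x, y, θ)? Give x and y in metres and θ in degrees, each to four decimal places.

(-16.2881, 9.9607, 260.8000°)

set_pose: (x, y, θ) = (-5.0300, 15.0000, 150.7000°), ρ = 3.16
go_straight(4.75): x += 4.75·cos θ, y += 4.75·sin θ → (-9.1723, 17.3246, 150.7000°)
turn_left(93.7°): centre at ρ to the left, rotate +93.7° → (-13.5686, 15.9342, 244.4000°)
go_straight(5.67): x += 5.67·cos θ, y += 5.67·sin θ → (-16.0185, 10.8208, 244.4000°)
turn_left(16.4°): centre at ρ to the left, rotate +16.4° → (-16.2881, 9.9607, 260.8000°)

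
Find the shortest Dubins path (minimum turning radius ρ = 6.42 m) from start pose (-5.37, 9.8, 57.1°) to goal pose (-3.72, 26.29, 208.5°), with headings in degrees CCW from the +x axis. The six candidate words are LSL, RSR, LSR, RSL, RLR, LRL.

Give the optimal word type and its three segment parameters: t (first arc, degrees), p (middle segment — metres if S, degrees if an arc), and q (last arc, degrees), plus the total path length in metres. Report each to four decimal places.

RSL: t = 27.8663°, p = 6.4101 m, q = 179.2663°, L = 29.6194 m

Let ψ = atan2(Δy, Δx) = atan2(16.49, 1.65) = 84.2860° be the start→goal bearing.
Normalize: d = |goal − start| / ρ = 16.572344/6.42 = 2.581362, α = (θ_start − ψ) mod 360° = 332.8140° = 5.808701 rad, β = (θ_goal − ψ) mod 360° = 124.2140° = 2.167944 rad.
Common terms: sin α = -0.456880, cos α = 0.889528, sin β = 0.826943, cos β = -0.562286, cos(α−β) = -0.877983, d² = 6.663430. Work in radians in the unit-radius frame; every candidate has L = ρ·(t + p + q).
LSL: p² = 2 + d² − 2cos(α−β) + 2d(sin α − sin β) = 3.791372; p = √p² = 1.947145; φ = atan2(cos β − cos α, d + sin α − sin β) = -0.841453 rad; t = (φ − α) mod 2π = 5.916217 rad, q = (β − φ) mod 2π = 3.009396 rad → L = 6.42·(5.916217 + 1.947145 + 3.009396) = 6.42·10.872758 = 69.803109 m
RSR: p² = 2 + d² − 2cos(α−β) + 2d(sin β − sin α) = 17.047420; p = √p² = 4.128852; φ = atan2(cos α − cos β, d − sin α + sin β) = 0.359308 rad; t = (α − φ) mod 2π = 5.449393 rad, q = (φ − β) mod 2π = 4.474550 rad → L = 6.42·(5.449393 + 4.128852 + 4.474550) = 6.42·14.052794 = 90.218939 m
LSR: p² = d² − 2 + 2cos(α−β) + 2d(sin α + sin β) = 4.817996; p = √p² = 2.194993; φ = atan2(−cos α − cos β, d + sin α + sin β) − atan2(−2, p) = 0.628524 rad; t = (φ − α) mod 2π = 1.103009 rad, q = (φ − β) mod 2π = 4.743766 rad → L = 6.42·(1.103009 + 2.194993 + 4.743766) = 6.42·8.041768 = 51.628149 m
RSL: p² = d² − 2 + 2cos(α−β) − 2d(sin α + sin β) = 0.996932; p = √p² = 0.998465; φ = atan2(cos α + cos β, d − sin α − sin β) − atan2(2, p) = -0.960843 rad; t = (α − φ) mod 2π = 0.486358 rad, q = (β − φ) mod 2π = 3.128787 rad → L = 6.42·(0.486358 + 0.998465 + 3.128787) = 6.42·4.613610 = 29.619374 m
RLR: c = (6 − d² + 2cos(α−β) + 2d(sin α − sin β))/8 = -1.130927, |c| > 1 → infeasible
LRL: c = (6 − d² + 2cos(α−β) − 2d(sin α − sin β))/8 = 0.526078; p = 2π − arccos c = 5.266372 rad; φ = atan2(cos β − cos α, d + sin α − sin β) = -0.841453 rad; t = (φ − α + p/2) mod 2π = 2.266218 rad, q = (β − α − t + p) mod 2π = 5.642582 rad → L = 6.42·(2.266218 + 5.266372 + 5.642582) = 6.42·13.175172 = 84.584604 m
Shortest: RSL with L = 29.619374 m ≈ 29.6194 m
Convert RSL to answer units (arcs ×180/π): t = 0.486358·180/π = 27.8663°, p = ρ·p = 6.42·0.998465 = 6.4101 m, q = 3.128787·180/π = 179.2663°, L = 29.6194 m.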